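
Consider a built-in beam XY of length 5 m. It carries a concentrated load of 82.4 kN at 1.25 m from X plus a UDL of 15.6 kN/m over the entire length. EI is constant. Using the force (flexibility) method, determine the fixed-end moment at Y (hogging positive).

Take the two fixed-end moments M_X, M_Y as redundants; the released structure is the simple span XY.
On the primary (simply-supported) span, the end slopes from the loading are:
  at X: point load 82.4 at a = 1.25: Pab(L + b)/(6LEI) = 112.7/EI
  at Y: point load 82.4 at a = 1.25: Pab(L + a)/(6LEI) = 80.47/EI
  at X: UDL 15.6: wL³/(24EI) = 81.25/EI
  at Y: UDL 15.6: wL³/(24EI) = 81.25/EI
  θ_X0 = 193.9/EI,  θ_Y0 = 161.7/EI
Flexibility coefficients: a unit moment at one end gives L/(3EI) there and L/(6EI) at the far end, so f₁₁ = f₂₂ = 1.667/EI and f₁₂ = f₂₁ = 0.8333/EI.
Compatibility — zero rotation at each built-in end:
  1.667 M_X + 0.8333 M_Y = 193.9
  0.8333 M_X + 1.667 M_Y = 161.7
Solving the pair gives M_X = 90.44 kN·m and M_Y = 51.81 kN·m (hogging).

M_Y = 51.81 kN·m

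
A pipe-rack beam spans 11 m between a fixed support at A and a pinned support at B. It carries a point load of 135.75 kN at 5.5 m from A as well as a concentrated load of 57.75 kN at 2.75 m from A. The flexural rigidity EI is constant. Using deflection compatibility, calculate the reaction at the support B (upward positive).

Take the reaction at B as the redundant and release it; the primary structure is a cantilever fixed at A.
Downward deflection at the released point B due to the loads:
  point load 135.75 at a = 5.5: Pa²(3L − a)/(6EI) = 18821/EI
  point load 57.75 at a = 2.75: Pa²(3L − a)/(6EI) = 2202/EI
  δ_0 = 21023/EI
Tip deflection under a unit load at B: L³/(3EI) = 443.7/EI.
The prop prevents deflection at B: R_B = δ_0/δ_{BB} = 21023/443.7 = 47.38 kN.

R_B = 47.38 kN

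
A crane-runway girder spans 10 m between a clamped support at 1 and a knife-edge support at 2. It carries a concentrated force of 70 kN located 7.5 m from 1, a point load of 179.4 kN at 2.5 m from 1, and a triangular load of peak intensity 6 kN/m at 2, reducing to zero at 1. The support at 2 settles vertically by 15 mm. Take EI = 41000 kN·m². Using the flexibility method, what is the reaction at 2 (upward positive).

Choose R_2 as the redundant. The primary structure is the cantilever fixed at 1.
Downward deflection at the released point 2 due to the loads:
  point load 70 at a = 7.5: Pa²(3L − a)/(6EI) = 14766/EI
  point load 179.4 at a = 2.5: Pa²(3L − a)/(6EI) = 5139/EI
  triangular load, peak 6 at the free end: 11w₀L⁴/(120EI) = 5500/EI
  δ_0 = 25405/EI
Tip deflection under a unit load at 2: L³/(3EI) = 333.3/EI.
With EI = 41000 kN·m²: δ_0 = 0.61963 m and δ_{22} = 0.00813 m/kN.
Compatibility — the beam at 2 must follow the support down by 0.015 m: δ_0 − R_2·δ_{22} = 0.015, so R_2 = (0.61963 − 0.015)/0.00813 = 74.37 kN.

R_2 = 74.37 kN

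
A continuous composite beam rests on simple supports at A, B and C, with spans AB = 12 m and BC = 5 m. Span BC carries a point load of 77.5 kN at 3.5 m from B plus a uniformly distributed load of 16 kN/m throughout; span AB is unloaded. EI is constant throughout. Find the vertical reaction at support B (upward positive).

R_B = 71.82 kN

Insert a hinge at B; M_B is the redundant, and each span becomes simply supported.
Rotations at B on the released spans (each span's end-slope, ×1/EI):
  span BC: point load 77.5 at a = 3.5: Pab(L + b)/(6LEI) = 88.16/EI
  span BC: UDL 16: wL³/(24EI) = 83.33/EI
  relative rotation θ_0 = (0 + 171.5)/EI = 171.5/EI
A unit hogging moment at B produces rotation L₁/(3EI) + L₂/(3EI) = 5.667/EI.
Compatibility: M_B·(L₁+L₂)/(3EI) = θ_0, giving M_B = 30.26 kN·m (hogging).
Span AB, ΣM about A with M_B applied at B: R_B^{AB}·12 = 0 + 30.26, so R_B^{AB} = 2.522 kN and R_A = 0 − 2.522 = -2.522 kN.
Span BC, ΣM about C: R_B^{BC}·5 = 316.2 + 30.26, so R_B^{BC} = 69.3 kN and R_C = 157.5 − 69.3 = 88.2 kN.
R_B = 2.522 + 69.3 = 71.82 kN.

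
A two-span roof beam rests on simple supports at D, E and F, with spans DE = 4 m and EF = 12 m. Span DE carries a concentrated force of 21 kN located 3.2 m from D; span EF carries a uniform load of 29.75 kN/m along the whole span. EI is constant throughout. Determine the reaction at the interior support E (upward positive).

Insert a hinge at E; M_E is the redundant, and each span becomes simply supported.
End slopes at the hinge E, treating each span as simply supported:
  span DE: point load 21 at a = 3.2: Pab(L + a)/(6LEI) = 16.13/EI
  span EF: UDL 29.75: wL³/(24EI) = 2142/EI
  relative rotation θ_0 = (16.13 + 2142)/EI = 2158/EI
A unit hogging moment at E produces rotation L₁/(3EI) + L₂/(3EI) = 5.333/EI.
Slope continuity at E: θ_0 = M_E·5.333/EI, so M_E = 2158/5.333 = 404.6 kN·m (hogging).
Span DE, ΣM about D with M_E applied at E: R_E^{DE}·4 = 67.2 + 404.6, so R_E^{DE} = 118 kN and R_D = 21 − 118 = -96.96 kN.
Span EF, ΣM about F: R_E^{EF}·12 = 2142 + 404.6, so R_E^{EF} = 212.2 kN and R_F = 357 − 212.2 = 144.8 kN.
R_E = 118 + 212.2 = 330.2 kN.

R_E = 330.2 kN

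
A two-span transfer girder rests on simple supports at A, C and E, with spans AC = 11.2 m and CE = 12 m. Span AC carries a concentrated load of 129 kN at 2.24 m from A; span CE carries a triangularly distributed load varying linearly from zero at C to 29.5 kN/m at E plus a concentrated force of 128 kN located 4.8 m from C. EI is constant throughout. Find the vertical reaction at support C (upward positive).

R_C = 221.6 kN

Insert a hinge at C; M_C is the redundant, and each span becomes simply supported.
Rotations at C on the released spans (each span's end-slope, ×1/EI):
  span AC: point load 129 at a = 2.24: Pab(L + a)/(6LEI) = 517.8/EI
  span CE: triangular load, peak 29.5: 7w₀L³/(360EI) = 991.2/EI
  span CE: point load 128 at a = 4.8: Pab(L + b)/(6LEI) = 1180/EI
  relative rotation θ_0 = (517.8 + 2171)/EI = 2689/EI
A unit hogging moment at C produces rotation L₁/(3EI) + L₂/(3EI) = 7.733/EI.
Slope continuity at C: θ_0 = M_C·7.733/EI, so M_C = 2689/7.733 = 347.7 kN·m (hogging).
Span AC, ΣM about A with M_C applied at C: R_C^{AC}·11.2 = 289 + 347.7, so R_C^{AC} = 56.84 kN and R_A = 129 − 56.84 = 72.16 kN.
Span CE, ΣM about E: R_C^{CE}·12 = 1630 + 347.7, so R_C^{CE} = 164.8 kN and R_E = 305 − 164.8 = 140.2 kN.
R_C = 56.84 + 164.8 = 221.6 kN.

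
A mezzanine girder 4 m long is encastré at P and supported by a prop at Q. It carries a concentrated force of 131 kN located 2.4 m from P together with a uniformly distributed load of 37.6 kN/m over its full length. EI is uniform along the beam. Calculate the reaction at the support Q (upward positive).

R_Q = 113 kN

Choose R_Q as the redundant. The primary structure is the cantilever fixed at P.
Free-end deflection of the primary structure under the applied loading (downward +):
  point load 131 at a = 2.4: Pa²(3L − a)/(6EI) = 1207/EI
  UDL 37.6: wL⁴/(8EI) = 1203/EI
  δ_0 = 2410/EI
Flexibility coefficient — unit upward force at Q: δ_{QQ} = L³/(3EI) = 21.33/EI.
Compatibility at Q: δ_0 − R_Q·δ_{QQ} = 0, so R_Q = 2410/21.33 = 113 kN.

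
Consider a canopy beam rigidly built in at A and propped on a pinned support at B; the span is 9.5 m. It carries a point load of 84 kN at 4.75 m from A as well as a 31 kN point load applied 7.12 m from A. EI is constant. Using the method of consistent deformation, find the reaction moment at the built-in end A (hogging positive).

M_A = 184.2 kN·m

Take the reaction at B as the redundant and release it; the primary structure is a cantilever fixed at A.
Primary-structure tip deflection at B by superposition:
  point load 84 at a = 4.75: Pa²(3L − a)/(6EI) = 7502/EI
  point load 31 at a = 7.12: Pa²(3L − a)/(6EI) = 5600/EI
  δ_0 = 13102/EI
Flexibility coefficient — unit upward force at B: δ_{BB} = L³/(3EI) = 285.8/EI.
The prop prevents deflection at B: R_B = δ_0/δ_{BB} = 13102/285.8 = 45.84 kN.
Moment equilibrium about A: M_A = Σ(load moments about A) − R_B·L = 619.7 − 45.84×9.5 = 184.2 kN·m.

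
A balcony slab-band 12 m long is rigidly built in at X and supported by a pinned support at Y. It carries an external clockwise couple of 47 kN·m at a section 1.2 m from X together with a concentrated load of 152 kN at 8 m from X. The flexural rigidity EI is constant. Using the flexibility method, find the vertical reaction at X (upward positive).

Take the reaction at Y as the redundant and release it; the primary structure is a cantilever fixed at X.
Free-end deflection of the primary structure under the applied loading (downward +):
  clockwise couple 47 at a = 1.2: M₀a(2L − a)/(2EI) = 643/EI
  point load 152 at a = 8: Pa²(3L − a)/(6EI) = 45397/EI
  δ_0 = 46040/EI
Tip deflection under a unit load at Y: L³/(3EI) = 576/EI.
Compatibility at Y: δ_0 − R_Y·δ_{YY} = 0, so R_Y = 46040/576 = 79.93 kN.
Vertical equilibrium: R_X = ΣP − R_Y = 152 − 79.93 = 72.07 kN.

R_X = 72.07 kN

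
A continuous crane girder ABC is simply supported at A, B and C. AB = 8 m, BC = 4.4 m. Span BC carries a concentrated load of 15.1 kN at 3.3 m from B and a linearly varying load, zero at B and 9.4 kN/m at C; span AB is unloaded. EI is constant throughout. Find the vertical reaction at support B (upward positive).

R_B = 12.97 kN

Take M_B as the redundant. Released structure: two simple spans AB and BC with a hinge at B.
Rotations at B on the released spans (each span's end-slope, ×1/EI):
  span BC: point load 15.1 at a = 3.3: Pab(L + b)/(6LEI) = 11.42/EI
  span BC: triangular load, peak 9.4: 7w₀L³/(360EI) = 15.57/EI
  relative rotation θ_0 = (0 + 26.99)/EI = 26.99/EI
A unit hogging moment at B produces rotation L₁/(3EI) + L₂/(3EI) = 4.133/EI.
Slope continuity at B: θ_0 = M_B·4.133/EI, so M_B = 26.99/4.133 = 6.53 kN·m (hogging).
Span AB, ΣM about A with M_B applied at B: R_B^{AB}·8 = 0 + 6.53, so R_B^{AB} = 0.8162 kN and R_A = 0 − 0.8162 = -0.8162 kN.
Span BC, ΣM about C: R_B^{BC}·4.4 = 46.94 + 6.53, so R_B^{BC} = 12.15 kN and R_C = 35.78 − 12.15 = 23.63 kN.
R_B = 0.8162 + 12.15 = 12.97 kN.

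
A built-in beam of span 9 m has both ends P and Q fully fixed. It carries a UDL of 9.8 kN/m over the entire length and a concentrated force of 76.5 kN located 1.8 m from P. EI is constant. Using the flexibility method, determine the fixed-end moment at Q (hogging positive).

Release both end moments; the primary structure is a simply-supported span PQ with redundants M_P and M_Q.
On the primary (simply-supported) span, the end slopes from the loading are:
  at P: UDL 9.8: wL³/(24EI) = 297.7/EI
  at Q: UDL 9.8: wL³/(24EI) = 297.7/EI
  at P: point load 76.5 at a = 1.8: Pab(L + b)/(6LEI) = 297.4/EI
  at Q: point load 76.5 at a = 1.8: Pab(L + a)/(6LEI) = 198.3/EI
  θ_P0 = 595.1/EI,  θ_Q0 = 496/EI
Flexibility coefficients: a unit moment at one end gives L/(3EI) there and L/(6EI) at the far end, so f₁₁ = f₂₂ = 3/EI and f₁₂ = f₂₁ = 1.5/EI.
Compatibility — zero rotation at each built-in end:
  3 M_P + 1.5 M_Q = 595.1
  1.5 M_P + 3 M_Q = 496
Solving the pair gives M_P = 154.3 kN·m and M_Q = 88.18 kN·m (hogging).

M_Q = 88.18 kN·m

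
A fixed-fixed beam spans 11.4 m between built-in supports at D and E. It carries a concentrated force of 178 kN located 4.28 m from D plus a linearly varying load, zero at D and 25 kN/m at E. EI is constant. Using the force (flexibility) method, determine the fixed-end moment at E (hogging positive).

Take the two fixed-end moments M_D, M_E as redundants; the released structure is the simple span DE.
On the primary (simply-supported) span, the end slopes from the loading are:
  at D: point load 178 at a = 4.28: Pab(L + b)/(6LEI) = 1469/EI
  at E: point load 178 at a = 4.28: Pab(L + a)/(6LEI) = 1243/EI
  at D: triangular load, peak 25: 7w₀L³/(360EI) = 720.2/EI
  at E: triangular load, peak 25: w₀L³/(45EI) = 823.1/EI
  θ_D0 = 2189/EI,  θ_E0 = 2067/EI
Flexibility coefficients: a unit moment at one end gives L/(3EI) there and L/(6EI) at the far end, so f₁₁ = f₂₂ = 3.8/EI and f₁₂ = f₂₁ = 1.9/EI.
Compatibility — zero rotation at each built-in end:
  3.8 M_D + 1.9 M_E = 2189
  1.9 M_D + 3.8 M_E = 2067
Solving the pair gives M_D = 405.5 kN·m and M_E = 341.1 kN·m (hogging).

M_E = 341.1 kN·m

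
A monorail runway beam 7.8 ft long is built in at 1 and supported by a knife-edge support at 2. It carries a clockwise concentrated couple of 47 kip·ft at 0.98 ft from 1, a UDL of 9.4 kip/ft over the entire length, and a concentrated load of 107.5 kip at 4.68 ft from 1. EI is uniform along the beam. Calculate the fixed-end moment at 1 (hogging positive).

Take the reaction at 2 as the redundant and release it; the primary structure is a cantilever fixed at 1.
Free-end deflection of the primary structure under the applied loading (downward +):
  clockwise couple 47 at a = 0.98: M₀a(2L − a)/(2EI) = 336.7/EI
  UDL 9.4: wL⁴/(8EI) = 4349/EI
  point load 107.5 at a = 4.68: Pa²(3L − a)/(6EI) = 7346/EI
  δ_0 = 12032/EI
Flexibility coefficient — unit upward force at 2: δ_{22} = L³/(3EI) = 158.2/EI.
Compatibility at 2: δ_0 − R_2·δ_{22} = 0, so R_2 = 12032/158.2 = 76.06 kip.
Moment equilibrium about 1: M_1 = Σ(load moments about 1) − R_2·L = 836 − 76.06×7.8 = 242.8 kip·ft.

M_1 = 242.8 kip·ft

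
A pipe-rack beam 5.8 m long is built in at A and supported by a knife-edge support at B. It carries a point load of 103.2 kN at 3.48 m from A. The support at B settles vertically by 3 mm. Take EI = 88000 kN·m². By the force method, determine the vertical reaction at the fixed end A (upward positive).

Take the reaction at B as the redundant and release it; the primary structure is a cantilever fixed at A.
Free-end deflection of the primary structure under the applied loading (downward +):
  point load 103.2 at a = 3.48: Pa²(3L − a)/(6EI) = 2900/EI
Flexibility coefficient — unit upward force at B: δ_{BB} = L³/(3EI) = 65.04/EI.
With EI = 88000 kN·m²: δ_0 = 0.032949 m and δ_{BB} = 0.000739 m/kN.
Compatibility — the beam at B must follow the support down by 0.003 m: δ_0 − R_B·δ_{BB} = 0.003, so R_B = (0.032949 − 0.003)/0.000739 = 40.52 kN.
Vertical equilibrium: R_A = ΣP − R_B = 103.2 − 40.52 = 62.68 kN.

R_A = 62.68 kN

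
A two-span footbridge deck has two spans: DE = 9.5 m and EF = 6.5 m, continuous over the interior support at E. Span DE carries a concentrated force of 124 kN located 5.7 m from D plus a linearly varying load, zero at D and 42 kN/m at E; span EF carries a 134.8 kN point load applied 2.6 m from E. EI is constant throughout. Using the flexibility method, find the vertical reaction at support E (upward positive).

Release continuity at E by inserting a hinge; the redundant is the internal moment M_E. The primary structure is two simply-supported spans DE and EF.
Discontinuity in slope at E on the released structure — sum the simple-span end rotations:
  span DE: point load 124 at a = 5.7: Pab(L + a)/(6LEI) = 716.2/EI
  span DE: triangular load, peak 42: w₀L³/(45EI) = 800.2/EI
  span EF: point load 134.8 at a = 2.6: Pab(L + b)/(6LEI) = 364.5/EI
  relative rotation θ_0 = (1516 + 364.5)/EI = 1881/EI
A unit hogging moment at E produces rotation L₁/(3EI) + L₂/(3EI) = 5.333/EI.
Slope continuity at E: θ_0 = M_E·5.333/EI, so M_E = 1881/5.333 = 352.7 kN·m (hogging).
Span DE, ΣM about D with M_E applied at E: R_E^{DE}·9.5 = 1970 + 352.7, so R_E^{DE} = 244.5 kN and R_D = 323.5 − 244.5 = 78.98 kN.
Span EF, ΣM about F: R_E^{EF}·6.5 = 525.7 + 352.7, so R_E^{EF} = 135.1 kN and R_F = 134.8 − 135.1 = -0.3379 kN.
R_E = 244.5 + 135.1 = 379.7 kN.

R_E = 379.7 kN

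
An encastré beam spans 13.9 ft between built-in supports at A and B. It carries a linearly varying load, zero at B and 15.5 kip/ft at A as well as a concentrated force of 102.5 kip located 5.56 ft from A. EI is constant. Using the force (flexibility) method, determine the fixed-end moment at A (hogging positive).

Release both end moments; the primary structure is a simply-supported span AB with redundants M_A and M_B.
Simple-span end rotations at A and B under the given loads:
  at A: triangular load, peak 15.5: w₀L³/(45EI) = 925/EI
  at B: triangular load, peak 15.5: 7w₀L³/(360EI) = 809.4/EI
  at A: point load 102.5 at a = 5.56: Pab(L + b)/(6LEI) = 1267/EI
  at B: point load 102.5 at a = 5.56: Pab(L + a)/(6LEI) = 1109/EI
  θ_A0 = 2193/EI,  θ_B0 = 1918/EI
Flexibility coefficients: a unit moment at one end gives L/(3EI) there and L/(6EI) at the far end, so f₁₁ = f₂₂ = 4.633/EI and f₁₂ = f₂₁ = 2.317/EI.
Compatibility — zero rotation at each built-in end:
  4.633 M_A + 2.317 M_B = 2193
  2.317 M_A + 4.633 M_B = 1918
Solving the pair gives M_A = 354.9 kip·ft and M_B = 236.6 kip·ft (hogging).

M_A = 354.9 kip·ft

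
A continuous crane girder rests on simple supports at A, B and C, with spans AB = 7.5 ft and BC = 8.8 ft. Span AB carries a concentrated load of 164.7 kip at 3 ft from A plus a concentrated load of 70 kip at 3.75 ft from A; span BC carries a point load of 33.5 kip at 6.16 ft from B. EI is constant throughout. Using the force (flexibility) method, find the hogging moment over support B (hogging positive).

M_B = 162.5 kip·ft

Release continuity at B by inserting a hinge; the redundant is the internal moment M_B. The primary structure is two simply-supported spans AB and BC.
Rotations at B on the released spans (each span's end-slope, ×1/EI):
  span AB: point load 164.7 at a = 3: Pab(L + a)/(6LEI) = 518.8/EI
  span AB: point load 70 at a = 3.75: Pab(L + a)/(6LEI) = 246.1/EI
  span BC: point load 33.5 at a = 6.16: Pab(L + b)/(6LEI) = 118/EI
  relative rotation θ_0 = (764.9 + 118)/EI = 882.9/EI
A unit hogging moment at B produces rotation L₁/(3EI) + L₂/(3EI) = 5.433/EI.
Slope continuity at B: θ_0 = M_B·5.433/EI, so M_B = 882.9/5.433 = 162.5 kip·ft (hogging).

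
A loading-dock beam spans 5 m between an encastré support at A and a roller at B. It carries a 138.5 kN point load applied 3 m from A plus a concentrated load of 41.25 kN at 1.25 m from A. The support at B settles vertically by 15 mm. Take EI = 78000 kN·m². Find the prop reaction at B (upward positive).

Choose R_B as the redundant. The primary structure is the cantilever fixed at A.
Primary-structure tip deflection at B by superposition:
  point load 138.5 at a = 3: Pa²(3L − a)/(6EI) = 2493/EI
  point load 41.25 at a = 1.25: Pa²(3L − a)/(6EI) = 147.7/EI
  δ_0 = 2641/EI
Tip deflection under a unit load at B: L³/(3EI) = 41.67/EI.
With EI = 78000 kN·m²: δ_0 = 0.033855 m and δ_{BB} = 0.000534 m/kN.
Compatibility — the beam at B must follow the support down by 0.015 m: δ_0 − R_B·δ_{BB} = 0.015, so R_B = (0.033855 − 0.015)/0.000534 = 35.3 kN.

R_B = 35.3 kN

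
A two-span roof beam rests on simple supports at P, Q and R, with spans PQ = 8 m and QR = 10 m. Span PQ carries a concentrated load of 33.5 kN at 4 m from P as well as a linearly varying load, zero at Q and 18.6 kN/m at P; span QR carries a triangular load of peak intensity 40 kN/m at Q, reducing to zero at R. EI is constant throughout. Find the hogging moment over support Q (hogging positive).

Insert a hinge at Q; M_Q is the redundant, and each span becomes simply supported.
End slopes at the hinge Q, treating each span as simply supported:
  span PQ: point load 33.5 at a = 4: Pab(L + a)/(6LEI) = 134/EI
  span PQ: triangular load, peak 18.6: 7w₀L³/(360EI) = 185.2/EI
  span QR: triangular load, peak 40: w₀L³/(45EI) = 888.9/EI
  relative rotation θ_0 = (319.2 + 888.9)/EI = 1208/EI
A unit hogging moment at Q produces rotation L₁/(3EI) + L₂/(3EI) = 6/EI.
Compatibility: M_Q·(L₁+L₂)/(3EI) = θ_0, giving M_Q = 201.3 kN·m (hogging).

M_Q = 201.3 kN·m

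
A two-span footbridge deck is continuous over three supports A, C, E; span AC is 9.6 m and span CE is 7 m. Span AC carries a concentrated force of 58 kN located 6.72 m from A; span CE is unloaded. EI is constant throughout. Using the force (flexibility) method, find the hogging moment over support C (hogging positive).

Take M_C as the redundant. Released structure: two simple spans AC and CE with a hinge at C.
End slopes at the hinge C, treating each span as simply supported:
  span AC: point load 58 at a = 6.72: Pab(L + a)/(6LEI) = 318/EI
  relative rotation θ_0 = (318 + 0)/EI = 318/EI
A unit hogging moment at C produces rotation L₁/(3EI) + L₂/(3EI) = 5.533/EI.
Slope continuity at C: θ_0 = M_C·5.533/EI, so M_C = 318/5.533 = 57.48 kN·m (hogging).

M_C = 57.48 kN·m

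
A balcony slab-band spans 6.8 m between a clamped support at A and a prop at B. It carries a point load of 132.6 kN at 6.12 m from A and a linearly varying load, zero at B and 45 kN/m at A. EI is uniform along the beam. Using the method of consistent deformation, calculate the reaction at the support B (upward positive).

R_B = 143.4 kN

Choose R_B as the redundant. The primary structure is the cantilever fixed at A.
Free-end deflection of the primary structure under the applied loading (downward +):
  point load 132.6 at a = 6.12: Pa²(3L − a)/(6EI) = 11820/EI
  triangular load, peak 45 at the fixed end: w₀L⁴/(30EI) = 3207/EI
  δ_0 = 15027/EI
Tip deflection under a unit load at B: L³/(3EI) = 104.8/EI.
Compatibility at B: δ_0 − R_B·δ_{BB} = 0, so R_B = 15027/104.8 = 143.4 kN.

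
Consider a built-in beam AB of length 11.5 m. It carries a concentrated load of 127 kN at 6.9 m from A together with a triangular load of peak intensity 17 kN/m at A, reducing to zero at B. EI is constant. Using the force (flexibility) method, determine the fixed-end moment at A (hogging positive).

M_A = 252.6 kN·m

Take the two fixed-end moments M_A, M_B as redundants; the released structure is the simple span AB.
On the primary (simply-supported) span, the end slopes from the loading are:
  at A: point load 127 at a = 6.9: Pab(L + b)/(6LEI) = 940.6/EI
  at B: point load 127 at a = 6.9: Pab(L + a)/(6LEI) = 1075/EI
  at A: triangular load, peak 17: w₀L³/(45EI) = 574.6/EI
  at B: triangular load, peak 17: 7w₀L³/(360EI) = 502.7/EI
  θ_A0 = 1515/EI,  θ_B0 = 1578/EI
Flexibility coefficients: a unit moment at one end gives L/(3EI) there and L/(6EI) at the far end, so f₁₁ = f₂₂ = 3.833/EI and f₁₂ = f₂₁ = 1.917/EI.
Compatibility — zero rotation at each built-in end:
  3.833 M_A + 1.917 M_B = 1515
  1.917 M_A + 3.833 M_B = 1578
Solving the pair gives M_A = 252.6 kN·m and M_B = 285.3 kN·m (hogging).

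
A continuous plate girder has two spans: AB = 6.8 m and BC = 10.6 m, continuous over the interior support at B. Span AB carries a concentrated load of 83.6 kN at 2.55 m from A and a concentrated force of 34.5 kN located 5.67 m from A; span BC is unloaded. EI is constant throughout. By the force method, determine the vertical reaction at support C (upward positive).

Insert a hinge at B; M_B is the redundant, and each span becomes simply supported.
End slopes at the hinge B, treating each span as simply supported:
  span AB: point load 83.6 at a = 2.55: Pab(L + a)/(6LEI) = 207.6/EI
  span AB: point load 34.5 at a = 5.67: Pab(L + a)/(6LEI) = 67.56/EI
  relative rotation θ_0 = (275.2 + 0)/EI = 275.2/EI
A unit hogging moment at B produces rotation L₁/(3EI) + L₂/(3EI) = 5.8/EI.
Compatibility: M_B·(L₁+L₂)/(3EI) = θ_0, giving M_B = 47.45 kN·m (hogging).
Span BC, ΣM about C: R_B^{BC}·10.6 = 0 + 47.45, so R_B^{BC} = 4.476 kN and R_C = 0 − 4.476 = -4.476 kN.

R_C = -4.476 kN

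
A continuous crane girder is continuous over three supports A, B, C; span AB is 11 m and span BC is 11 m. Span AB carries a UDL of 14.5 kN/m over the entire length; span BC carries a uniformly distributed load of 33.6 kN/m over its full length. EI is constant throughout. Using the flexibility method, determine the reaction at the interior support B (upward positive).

R_B = 330.7 kN

Insert a hinge at B; M_B is the redundant, and each span becomes simply supported.
Rotations at B on the released spans (each span's end-slope, ×1/EI):
  span AB: UDL 14.5: wL³/(24EI) = 804.1/EI
  span BC: UDL 33.6: wL³/(24EI) = 1863/EI
  relative rotation θ_0 = (804.1 + 1863)/EI = 2668/EI
A unit hogging moment at B produces rotation L₁/(3EI) + L₂/(3EI) = 7.333/EI.
Compatibility: M_B·(L₁+L₂)/(3EI) = θ_0, giving M_B = 363.8 kN·m (hogging).
Span AB, ΣM about A with M_B applied at B: R_B^{AB}·11 = 877.2 + 363.8, so R_B^{AB} = 112.8 kN and R_A = 159.5 − 112.8 = 46.68 kN.
Span BC, ΣM about C: R_B^{BC}·11 = 2033 + 363.8, so R_B^{BC} = 217.9 kN and R_C = 369.6 − 217.9 = 151.7 kN.
R_B = 112.8 + 217.9 = 330.7 kN.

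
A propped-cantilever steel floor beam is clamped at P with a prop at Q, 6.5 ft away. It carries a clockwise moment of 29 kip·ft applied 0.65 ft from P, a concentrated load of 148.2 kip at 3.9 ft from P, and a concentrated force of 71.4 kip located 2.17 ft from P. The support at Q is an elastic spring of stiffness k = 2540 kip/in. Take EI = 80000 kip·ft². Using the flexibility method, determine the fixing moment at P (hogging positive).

M_P = 282.3 kip·ft

Remove the prop at Q; the released (primary) structure is a cantilever built in at P.
Deflection at Q on the released cantilever, summing each load's contribution:
  clockwise couple 29 at a = 0.65: M₀a(2L − a)/(2EI) = 116.4/EI
  point load 148.2 at a = 3.9: Pa²(3L − a)/(6EI) = 5861/EI
  point load 71.4 at a = 2.17: Pa²(3L − a)/(6EI) = 971.1/EI
  δ_0 = 6948/EI
Flexibility coefficient — unit upward force at Q: δ_{QQ} = L³/(3EI) = 91.54/EI.
With EI = 80000 kip·ft²: δ_0 = 0.086853 ft and δ_{QQ} = 0.001144 ft/kip.
Compatibility — the spring shortens by R_Q/k under the reaction it provides: δ_0 − R_Q·δ_{QQ} = R_Q/k. With 1/k = 1/(2540×12) ft/kip = 0.000033 ft/kip, R_Q = δ_0 / (δ_{QQ} + 1/k) = 0.086853 / (0.001144 + 0.000033) = 73.79 kip.
Moment equilibrium about P: M_P = Σ(load moments about P) − R_Q·L = 761.9 − 73.79×6.5 = 282.3 kip·ft.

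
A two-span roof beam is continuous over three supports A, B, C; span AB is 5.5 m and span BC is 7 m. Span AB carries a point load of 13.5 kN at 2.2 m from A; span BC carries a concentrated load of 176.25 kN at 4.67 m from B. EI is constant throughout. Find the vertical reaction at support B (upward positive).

Take M_B as the redundant. Released structure: two simple spans AB and BC with a hinge at B.
End slopes at the hinge B, treating each span as simply supported:
  span AB: point load 13.5 at a = 2.2: Pab(L + a)/(6LEI) = 22.87/EI
  span BC: point load 176.25 at a = 4.67: Pab(L + b)/(6LEI) = 426/EI
  relative rotation θ_0 = (22.87 + 426)/EI = 448.9/EI
A unit hogging moment at B produces rotation L₁/(3EI) + L₂/(3EI) = 4.167/EI.
Slope continuity at B: θ_0 = M_B·4.167/EI, so M_B = 448.9/4.167 = 107.7 kN·m (hogging).
Span AB, ΣM about A with M_B applied at B: R_B^{AB}·5.5 = 29.7 + 107.7, so R_B^{AB} = 24.99 kN and R_A = 13.5 − 24.99 = -11.49 kN.
Span BC, ΣM about C: R_B^{BC}·7 = 410.7 + 107.7, so R_B^{BC} = 74.06 kN and R_C = 176.2 − 74.06 = 102.2 kN.
R_B = 24.99 + 74.06 = 99.04 kN.

R_B = 99.04 kN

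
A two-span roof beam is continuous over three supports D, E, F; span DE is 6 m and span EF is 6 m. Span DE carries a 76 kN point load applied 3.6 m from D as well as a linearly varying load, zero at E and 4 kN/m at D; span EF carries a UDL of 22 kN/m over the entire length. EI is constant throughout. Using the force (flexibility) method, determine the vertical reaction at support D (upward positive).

R_D = 22.15 kN

Insert a hinge at E; M_E is the redundant, and each span becomes simply supported.
Discontinuity in slope at E on the released structure — sum the simple-span end rotations:
  span DE: point load 76 at a = 3.6: Pab(L + a)/(6LEI) = 175.1/EI
  span DE: triangular load, peak 4: 7w₀L³/(360EI) = 16.8/EI
  span EF: UDL 22: wL³/(24EI) = 198/EI
  relative rotation θ_0 = (191.9 + 198)/EI = 389.9/EI
A unit hogging moment at E produces rotation L₁/(3EI) + L₂/(3EI) = 4/EI.
Slope continuity at E: θ_0 = M_E·4/EI, so M_E = 389.9/4 = 97.48 kN·m (hogging).
Span DE, ΣM about D with M_E applied at E: R_E^{DE}·6 = 297.6 + 97.48, so R_E^{DE} = 65.85 kN and R_D = 88 − 65.85 = 22.15 kN.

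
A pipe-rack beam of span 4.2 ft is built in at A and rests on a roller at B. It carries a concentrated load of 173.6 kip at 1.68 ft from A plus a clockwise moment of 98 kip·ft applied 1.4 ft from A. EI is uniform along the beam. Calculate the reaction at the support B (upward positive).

R_B = 55.55 kip

Remove the prop at B; the released (primary) structure is a cantilever built in at A.
Free-end deflection of the primary structure under the applied loading (downward +):
  point load 173.6 at a = 1.68: Pa²(3L − a)/(6EI) = 891.7/EI
  clockwise couple 98 at a = 1.4: M₀a(2L − a)/(2EI) = 480.2/EI
  δ_0 = 1372/EI
Tip deflection under a unit load at B: L³/(3EI) = 24.7/EI.
Compatibility at B: δ_0 − R_B·δ_{BB} = 0, so R_B = 1372/24.7 = 55.55 kip.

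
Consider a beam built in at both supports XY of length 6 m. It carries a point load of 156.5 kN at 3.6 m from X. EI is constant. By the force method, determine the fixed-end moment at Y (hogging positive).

Take the two fixed-end moments M_X, M_Y as redundants; the released structure is the simple span XY.
End rotations of the released simple span under the applied load (×1/EI):
  at X: point load 156.5 at a = 3.6: Pab(L + b)/(6LEI) = 315.5/EI
  at Y: point load 156.5 at a = 3.6: Pab(L + a)/(6LEI) = 360.6/EI
  θ_X0 = 315.5/EI,  θ_Y0 = 360.6/EI
Flexibility coefficients: a unit moment at one end gives L/(3EI) there and L/(6EI) at the far end, so f₁₁ = f₂₂ = 2/EI and f₁₂ = f₂₁ = 1/EI.
Compatibility — zero rotation at each built-in end:
  2 M_X + 1 M_Y = 315.5
  1 M_X + 2 M_Y = 360.6
Solving the pair gives M_X = 90.14 kN·m and M_Y = 135.2 kN·m (hogging).

M_Y = 135.2 kN·m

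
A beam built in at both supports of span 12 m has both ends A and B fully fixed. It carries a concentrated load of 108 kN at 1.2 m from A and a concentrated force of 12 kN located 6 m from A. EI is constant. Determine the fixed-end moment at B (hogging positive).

Take the two fixed-end moments M_A, M_B as redundants; the released structure is the simple span AB.
Simple-span end rotations at A and B under the given loads:
  at A: point load 108 at a = 1.2: Pab(L + b)/(6LEI) = 443.2/EI
  at B: point load 108 at a = 1.2: Pab(L + a)/(6LEI) = 256.6/EI
  at A: point load 12 at a = 6: Pab(L + b)/(6LEI) = 108/EI
  at B: point load 12 at a = 6: Pab(L + a)/(6LEI) = 108/EI
  θ_A0 = 551.2/EI,  θ_B0 = 364.6/EI
Flexibility coefficients: a unit moment at one end gives L/(3EI) there and L/(6EI) at the far end, so f₁₁ = f₂₂ = 4/EI and f₁₂ = f₂₁ = 2/EI.
Compatibility — zero rotation at each built-in end:
  4 M_A + 2 M_B = 551.2
  2 M_A + 4 M_B = 364.6
Solving the pair gives M_A = 123 kN·m and M_B = 29.66 kN·m (hogging).

M_B = 29.66 kN·m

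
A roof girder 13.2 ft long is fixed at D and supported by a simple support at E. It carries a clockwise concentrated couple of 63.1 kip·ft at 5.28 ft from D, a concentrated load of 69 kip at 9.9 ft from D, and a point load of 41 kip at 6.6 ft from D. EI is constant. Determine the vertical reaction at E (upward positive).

R_E = 61.07 kip

Release the roller at E. Primary structure: cantilever fixed at D.
Downward deflection at the released point E due to the loads:
  clockwise couple 63.1 at a = 5.28: M₀a(2L − a)/(2EI) = 3518/EI
  point load 69 at a = 9.9: Pa²(3L − a)/(6EI) = 33475/EI
  point load 41 at a = 6.6: Pa²(3L − a)/(6EI) = 9823/EI
  δ_0 = 46816/EI
Tip deflection under a unit load at E: L³/(3EI) = 766.7/EI.
Compatibility at E: δ_0 − R_E·δ_{EE} = 0, so R_E = 46816/766.7 = 61.07 kip.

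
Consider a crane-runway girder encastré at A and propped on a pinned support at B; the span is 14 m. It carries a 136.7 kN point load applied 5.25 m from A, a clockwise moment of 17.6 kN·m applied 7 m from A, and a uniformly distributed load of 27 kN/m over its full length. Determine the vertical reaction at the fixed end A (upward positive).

Remove the prop at B; the released (primary) structure is a cantilever built in at A.
Downward deflection at the released point B due to the loads:
  point load 136.7 at a = 5.25: Pa²(3L − a)/(6EI) = 23078/EI
  clockwise couple 17.6 at a = 7: M₀a(2L − a)/(2EI) = 1294/EI
  UDL 27: wL⁴/(8EI) = 129654/EI
  δ_0 = 154025/EI
Tip deflection under a unit load at B: L³/(3EI) = 914.7/EI.
The prop prevents deflection at B: R_B = δ_0/δ_{BB} = 154025/914.7 = 168.4 kN.
Vertical equilibrium: R_A = ΣP − R_B = 514.7 − 168.4 = 346.3 kN.

R_A = 346.3 kN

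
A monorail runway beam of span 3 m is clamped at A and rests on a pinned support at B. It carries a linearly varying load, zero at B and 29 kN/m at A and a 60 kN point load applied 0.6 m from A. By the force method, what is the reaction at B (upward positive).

Release the roller at B. Primary structure: cantilever fixed at A.
Deflection at B on the released cantilever, summing each load's contribution:
  triangular load, peak 29 at the fixed end: w₀L⁴/(30EI) = 78.3/EI
  point load 60 at a = 0.6: Pa²(3L − a)/(6EI) = 30.24/EI
  δ_0 = 108.5/EI
Flexibility coefficient — unit upward force at B: δ_{BB} = L³/(3EI) = 9/EI.
The prop prevents deflection at B: R_B = δ_0/δ_{BB} = 108.5/9 = 12.06 kN.

R_B = 12.06 kN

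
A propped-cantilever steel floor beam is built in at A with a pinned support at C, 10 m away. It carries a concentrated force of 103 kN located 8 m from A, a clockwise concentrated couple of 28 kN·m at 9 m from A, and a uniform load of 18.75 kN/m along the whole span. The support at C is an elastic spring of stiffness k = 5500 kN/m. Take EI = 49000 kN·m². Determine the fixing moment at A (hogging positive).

M_A = 357.9 kN·m

Remove the prop at C; the released (primary) structure is a cantilever built in at A.
Free-end deflection of the primary structure under the applied loading (downward +):
  point load 103 at a = 8: Pa²(3L − a)/(6EI) = 24171/EI
  clockwise couple 28 at a = 9: M₀a(2L − a)/(2EI) = 1386/EI
  UDL 18.75: wL⁴/(8EI) = 23438/EI
  δ_0 = 48994/EI
Tip deflection under a unit load at C: L³/(3EI) = 333.3/EI.
With EI = 49000 kN·m²: δ_0 = 0.99988 m and δ_{CC} = 0.006803 m/kN.
Compatibility — the spring shortens by R_C/k under the reaction it provides: δ_0 − R_C·δ_{CC} = R_C/k. With 1/k = 0.000182 m/kN, R_C = δ_0 / (δ_{CC} + 1/k) = 0.99988 / (0.006803 + 0.000182) = 143.2 kN.
Moment equilibrium about A: M_A = Σ(load moments about A) − R_C·L = 1790 − 143.2×10 = 357.9 kN·m.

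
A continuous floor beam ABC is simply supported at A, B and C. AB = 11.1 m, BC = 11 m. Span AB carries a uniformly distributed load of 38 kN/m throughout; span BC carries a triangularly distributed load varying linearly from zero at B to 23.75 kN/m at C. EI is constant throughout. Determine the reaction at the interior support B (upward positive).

R_B = 322.7 kN

Release continuity at B by inserting a hinge; the redundant is the internal moment M_B. The primary structure is two simply-supported spans AB and BC.
Discontinuity in slope at B on the released structure — sum the simple-span end rotations:
  span AB: UDL 38: wL³/(24EI) = 2165/EI
  span BC: triangular load, peak 23.75: 7w₀L³/(360EI) = 614.7/EI
  relative rotation θ_0 = (2165 + 614.7)/EI = 2780/EI
A unit hogging moment at B produces rotation L₁/(3EI) + L₂/(3EI) = 7.367/EI.
Slope continuity at B: θ_0 = M_B·7.367/EI, so M_B = 2780/7.367 = 377.4 kN·m (hogging).
Span AB, ΣM about A with M_B applied at B: R_B^{AB}·11.1 = 2341 + 377.4, so R_B^{AB} = 244.9 kN and R_A = 421.8 − 244.9 = 176.9 kN.
Span BC, ΣM about C: R_B^{BC}·11 = 479 + 377.4, so R_B^{BC} = 77.85 kN and R_C = 130.6 − 77.85 = 52.78 kN.
R_B = 244.9 + 77.85 = 322.7 kN.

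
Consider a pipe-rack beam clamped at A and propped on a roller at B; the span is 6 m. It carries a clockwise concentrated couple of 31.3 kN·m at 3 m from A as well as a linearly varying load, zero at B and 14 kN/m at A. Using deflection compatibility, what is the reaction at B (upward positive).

R_B = 14.27 kN

Take the reaction at B as the redundant and release it; the primary structure is a cantilever fixed at A.
Primary-structure tip deflection at B by superposition:
  clockwise couple 31.3 at a = 3: M₀a(2L − a)/(2EI) = 422.6/EI
  triangular load, peak 14 at the fixed end: w₀L⁴/(30EI) = 604.8/EI
  δ_0 = 1027/EI
Flexibility coefficient — unit upward force at B: δ_{BB} = L³/(3EI) = 72/EI.
Compatibility at B: δ_0 − R_B·δ_{BB} = 0, so R_B = 1027/72 = 14.27 kN.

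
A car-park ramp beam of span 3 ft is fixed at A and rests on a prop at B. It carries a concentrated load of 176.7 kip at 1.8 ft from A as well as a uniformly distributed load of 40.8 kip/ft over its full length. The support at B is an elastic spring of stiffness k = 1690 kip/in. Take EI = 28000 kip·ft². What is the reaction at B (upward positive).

R_B = 106 kip

Choose R_B as the redundant. The primary structure is the cantilever fixed at A.
Free-end deflection of the primary structure under the applied loading (downward +):
  point load 176.7 at a = 1.8: Pa²(3L − a)/(6EI) = 687/EI
  UDL 40.8: wL⁴/(8EI) = 413.1/EI
  δ_0 = 1100/EI
Tip deflection under a unit load at B: L³/(3EI) = 9/EI.
With EI = 28000 kip·ft²: δ_0 = 0.03929 ft and δ_{BB} = 0.000321 ft/kip.
Compatibility — the spring shortens by R_B/k under the reaction it provides: δ_0 − R_B·δ_{BB} = R_B/k. With 1/k = 1/(1690×12) ft/kip = 0.000049 ft/kip, R_B = δ_0 / (δ_{BB} + 1/k) = 0.03929 / (0.000321 + 0.000049) = 106 kip.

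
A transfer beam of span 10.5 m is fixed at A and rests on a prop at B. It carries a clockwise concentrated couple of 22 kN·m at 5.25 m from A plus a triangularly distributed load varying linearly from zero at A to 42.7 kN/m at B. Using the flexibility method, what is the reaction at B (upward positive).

Remove the prop at B; the released (primary) structure is a cantilever built in at A.
Free-end deflection of the primary structure under the applied loading (downward +):
  clockwise couple 22 at a = 5.25: M₀a(2L − a)/(2EI) = 909.6/EI
  triangular load, peak 42.7 at the free end: 11w₀L⁴/(120EI) = 47577/EI
  δ_0 = 48487/EI
Tip deflection under a unit load at B: L³/(3EI) = 385.9/EI.
Compatibility at B: δ_0 − R_B·δ_{BB} = 0, so R_B = 48487/385.9 = 125.7 kN.

R_B = 125.7 kN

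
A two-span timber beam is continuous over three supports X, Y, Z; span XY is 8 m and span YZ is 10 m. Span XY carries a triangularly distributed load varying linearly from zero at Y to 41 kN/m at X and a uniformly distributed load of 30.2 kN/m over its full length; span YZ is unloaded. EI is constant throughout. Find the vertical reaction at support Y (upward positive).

R_Y = 214.9 kN

Release continuity at Y by inserting a hinge; the redundant is the internal moment M_Y. The primary structure is two simply-supported spans XY and YZ.
End slopes at the hinge Y, treating each span as simply supported:
  span XY: triangular load, peak 41: 7w₀L³/(360EI) = 408.2/EI
  span XY: UDL 30.2: wL³/(24EI) = 644.3/EI
  relative rotation θ_0 = (1052 + 0)/EI = 1052/EI
A unit hogging moment at Y produces rotation L₁/(3EI) + L₂/(3EI) = 6/EI.
Slope continuity at Y: θ_0 = M_Y·6/EI, so M_Y = 1052/6 = 175.4 kN·m (hogging).
Span XY, ΣM about X with M_Y applied at Y: R_Y^{XY}·8 = 1404 + 175.4, so R_Y^{XY} = 197.4 kN and R_X = 405.6 − 197.4 = 208.2 kN.
Span YZ, ΣM about Z: R_Y^{YZ}·10 = 0 + 175.4, so R_Y^{YZ} = 17.54 kN and R_Z = 0 − 17.54 = -17.54 kN.
R_Y = 197.4 + 17.54 = 214.9 kN.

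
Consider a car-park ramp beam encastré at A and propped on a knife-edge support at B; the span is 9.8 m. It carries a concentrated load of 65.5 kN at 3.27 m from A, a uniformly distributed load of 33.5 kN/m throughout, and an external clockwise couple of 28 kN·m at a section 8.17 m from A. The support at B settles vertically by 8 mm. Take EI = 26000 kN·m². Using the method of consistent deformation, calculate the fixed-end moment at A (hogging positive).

M_A = 514.7 kN·m

Choose R_B as the redundant. The primary structure is the cantilever fixed at A.
Free-end deflection of the primary structure under the applied loading (downward +):
  point load 65.5 at a = 3.27: Pa²(3L − a)/(6EI) = 3050/EI
  UDL 33.5: wL⁴/(8EI) = 38624/EI
  clockwise couple 28 at a = 8.17: M₀a(2L − a)/(2EI) = 1307/EI
  δ_0 = 42982/EI
Flexibility coefficient — unit upward force at B: δ_{BB} = L³/(3EI) = 313.7/EI.
With EI = 26000 kN·m²: δ_0 = 1.6531 m and δ_{BB} = 0.012067 m/kN.
Compatibility — the beam at B must follow the support down by 0.008 m: δ_0 − R_B·δ_{BB} = 0.008, so R_B = (1.6531 − 0.008)/0.012067 = 136.3 kN.
Moment equilibrium about A: M_A = Σ(load moments about A) − R_B·L = 1851 − 136.3×9.8 = 514.7 kN·m.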